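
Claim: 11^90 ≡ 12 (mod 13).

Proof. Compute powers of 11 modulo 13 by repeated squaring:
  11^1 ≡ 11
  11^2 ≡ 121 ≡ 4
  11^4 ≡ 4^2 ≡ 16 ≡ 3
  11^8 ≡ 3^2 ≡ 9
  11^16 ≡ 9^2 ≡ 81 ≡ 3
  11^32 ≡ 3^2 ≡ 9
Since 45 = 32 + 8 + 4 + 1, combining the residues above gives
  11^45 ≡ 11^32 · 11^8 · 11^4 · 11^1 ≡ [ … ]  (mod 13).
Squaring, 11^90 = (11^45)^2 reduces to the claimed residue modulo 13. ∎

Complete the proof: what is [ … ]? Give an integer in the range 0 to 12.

8

Multiply the listed residues: 9 · 9 · 3 · 11 = 81 → 243 → 2673.
Reducing modulo 13: 2673 = 205·13 + 8, so 11^45 ≡ 8.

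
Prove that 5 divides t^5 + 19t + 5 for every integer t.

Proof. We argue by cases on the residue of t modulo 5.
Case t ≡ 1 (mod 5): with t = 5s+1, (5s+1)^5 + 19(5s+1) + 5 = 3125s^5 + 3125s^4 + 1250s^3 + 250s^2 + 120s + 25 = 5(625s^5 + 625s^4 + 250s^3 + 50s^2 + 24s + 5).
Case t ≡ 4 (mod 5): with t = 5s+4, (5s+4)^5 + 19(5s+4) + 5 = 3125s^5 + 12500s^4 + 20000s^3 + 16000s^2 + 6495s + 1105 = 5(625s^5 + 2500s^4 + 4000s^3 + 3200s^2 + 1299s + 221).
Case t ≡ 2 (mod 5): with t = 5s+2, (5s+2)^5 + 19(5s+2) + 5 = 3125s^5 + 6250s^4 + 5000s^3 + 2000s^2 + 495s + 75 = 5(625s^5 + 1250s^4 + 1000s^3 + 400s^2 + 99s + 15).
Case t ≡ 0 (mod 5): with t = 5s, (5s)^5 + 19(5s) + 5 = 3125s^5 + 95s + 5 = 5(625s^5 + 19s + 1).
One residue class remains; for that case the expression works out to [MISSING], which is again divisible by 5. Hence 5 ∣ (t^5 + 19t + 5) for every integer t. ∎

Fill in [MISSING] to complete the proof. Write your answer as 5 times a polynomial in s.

5(625s^5 + 1875s^4 + 2250s^3 + 1350s^2 + 424s + 61)

The residues treated are {1, 4, 2, 0}, so the missing case is t ≡ 3 (mod 5); write t = 5s+3.
Then (5s+3)^5 + 19(5s+3) + 5 = 3125s^5 + 9375s^4 + 11250s^3 + 6750s^2 + 2120s + 305 = 5(625s^5 + 1875s^4 + 2250s^3 + 1350s^2 + 424s + 61).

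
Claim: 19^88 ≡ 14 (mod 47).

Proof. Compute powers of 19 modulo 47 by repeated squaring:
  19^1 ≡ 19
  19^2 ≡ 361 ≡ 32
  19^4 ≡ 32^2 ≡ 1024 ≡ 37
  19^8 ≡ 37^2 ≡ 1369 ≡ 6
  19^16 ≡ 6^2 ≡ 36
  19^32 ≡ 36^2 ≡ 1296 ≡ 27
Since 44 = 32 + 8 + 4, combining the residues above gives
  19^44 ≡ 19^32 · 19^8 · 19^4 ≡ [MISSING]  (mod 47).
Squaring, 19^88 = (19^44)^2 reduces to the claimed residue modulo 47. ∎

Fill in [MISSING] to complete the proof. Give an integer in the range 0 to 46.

19^32 · 19^8 · 19^4 ≡ 27 · 6 · 37 = 5994.
5994 mod 47 = 25, so 19^44 ≡ 25 (mod 47).

25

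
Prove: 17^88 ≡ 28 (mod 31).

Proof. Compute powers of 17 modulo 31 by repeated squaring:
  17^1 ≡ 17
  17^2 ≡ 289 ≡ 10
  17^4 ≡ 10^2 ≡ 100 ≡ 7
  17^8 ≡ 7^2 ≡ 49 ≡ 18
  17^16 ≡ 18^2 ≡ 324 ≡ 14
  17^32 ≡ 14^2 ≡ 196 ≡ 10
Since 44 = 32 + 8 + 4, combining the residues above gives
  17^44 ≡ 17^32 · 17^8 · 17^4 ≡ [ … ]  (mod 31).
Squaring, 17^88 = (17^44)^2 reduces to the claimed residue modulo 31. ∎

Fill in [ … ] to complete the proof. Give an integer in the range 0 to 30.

Multiply the listed residues: 10 · 18 · 7 = 180 → 1260.
Reducing modulo 31: 1260 = 40·31 + 20, so 17^44 ≡ 20.

20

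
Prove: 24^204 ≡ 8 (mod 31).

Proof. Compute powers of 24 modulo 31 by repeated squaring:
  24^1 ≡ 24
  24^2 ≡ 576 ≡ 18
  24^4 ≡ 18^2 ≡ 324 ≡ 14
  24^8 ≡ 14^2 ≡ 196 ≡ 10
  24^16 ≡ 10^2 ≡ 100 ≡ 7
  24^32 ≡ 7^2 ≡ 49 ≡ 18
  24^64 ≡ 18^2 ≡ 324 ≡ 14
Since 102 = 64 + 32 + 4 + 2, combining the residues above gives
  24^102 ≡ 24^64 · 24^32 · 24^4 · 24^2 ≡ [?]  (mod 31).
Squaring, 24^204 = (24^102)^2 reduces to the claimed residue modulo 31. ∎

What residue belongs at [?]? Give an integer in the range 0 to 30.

24^64 · 24^32 · 24^4 · 24^2 ≡ 14 · 18 · 14 · 18 = 63504.
63504 mod 31 = 16, so 24^102 ≡ 16 (mod 31).

16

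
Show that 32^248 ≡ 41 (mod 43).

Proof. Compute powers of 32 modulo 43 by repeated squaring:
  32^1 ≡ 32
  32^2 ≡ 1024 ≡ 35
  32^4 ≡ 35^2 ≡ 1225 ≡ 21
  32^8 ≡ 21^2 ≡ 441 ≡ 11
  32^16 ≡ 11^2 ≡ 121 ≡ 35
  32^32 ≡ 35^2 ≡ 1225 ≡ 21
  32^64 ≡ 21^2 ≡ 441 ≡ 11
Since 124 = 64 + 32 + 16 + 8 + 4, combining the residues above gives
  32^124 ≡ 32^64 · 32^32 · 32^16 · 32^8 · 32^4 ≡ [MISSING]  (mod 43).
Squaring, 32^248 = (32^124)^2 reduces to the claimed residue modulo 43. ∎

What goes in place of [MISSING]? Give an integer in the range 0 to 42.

32^64 · 32^32 · 32^16 · 32^8 · 32^4 ≡ 11 · 21 · 35 · 11 · 21 = 1867635.
1867635 mod 43 = 16, so 32^124 ≡ 16 (mod 43).

16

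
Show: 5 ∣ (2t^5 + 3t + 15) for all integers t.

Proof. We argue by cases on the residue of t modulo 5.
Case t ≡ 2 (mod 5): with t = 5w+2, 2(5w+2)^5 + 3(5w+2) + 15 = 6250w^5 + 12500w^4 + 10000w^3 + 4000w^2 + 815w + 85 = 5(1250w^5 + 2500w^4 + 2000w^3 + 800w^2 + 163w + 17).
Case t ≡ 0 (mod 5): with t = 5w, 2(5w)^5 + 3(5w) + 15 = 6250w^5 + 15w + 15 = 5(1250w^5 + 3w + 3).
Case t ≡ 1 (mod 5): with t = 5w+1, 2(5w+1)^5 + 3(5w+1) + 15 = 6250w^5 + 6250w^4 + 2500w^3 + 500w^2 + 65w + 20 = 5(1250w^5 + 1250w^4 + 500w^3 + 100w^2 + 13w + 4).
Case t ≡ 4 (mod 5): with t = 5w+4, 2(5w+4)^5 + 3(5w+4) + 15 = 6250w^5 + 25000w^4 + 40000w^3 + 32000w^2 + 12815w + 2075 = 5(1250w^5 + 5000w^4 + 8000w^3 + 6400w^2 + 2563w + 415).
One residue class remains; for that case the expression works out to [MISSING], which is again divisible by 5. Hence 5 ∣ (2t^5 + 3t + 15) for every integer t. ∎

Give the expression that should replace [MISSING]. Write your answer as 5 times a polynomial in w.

Only t ≡ 3 (mod 5) is unaccounted for. Put t = 5w+3:
2(5w+3)^5 + 3(5w+3) + 15 expands to 6250w^5 + 18750w^4 + 22500w^3 + 13500w^2 + 4065w + 510,
and factoring out 5 leaves 5(1250w^5 + 3750w^4 + 4500w^3 + 2700w^2 + 813w + 102).

5(1250w^5 + 3750w^4 + 4500w^3 + 2700w^2 + 813w + 102)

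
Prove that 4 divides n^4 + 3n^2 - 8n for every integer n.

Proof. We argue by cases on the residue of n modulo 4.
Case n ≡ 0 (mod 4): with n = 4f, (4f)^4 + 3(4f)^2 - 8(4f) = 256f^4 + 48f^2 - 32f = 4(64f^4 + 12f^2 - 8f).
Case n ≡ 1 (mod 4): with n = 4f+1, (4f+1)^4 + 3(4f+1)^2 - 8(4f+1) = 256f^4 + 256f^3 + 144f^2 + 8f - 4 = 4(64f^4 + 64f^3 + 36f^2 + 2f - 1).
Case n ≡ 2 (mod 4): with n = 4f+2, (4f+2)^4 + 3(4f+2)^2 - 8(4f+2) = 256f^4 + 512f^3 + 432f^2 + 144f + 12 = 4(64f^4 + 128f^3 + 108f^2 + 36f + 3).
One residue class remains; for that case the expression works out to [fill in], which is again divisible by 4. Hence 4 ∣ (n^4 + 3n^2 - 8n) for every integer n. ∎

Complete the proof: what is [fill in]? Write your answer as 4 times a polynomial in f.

The residues treated are {0, 1, 2}, so the missing case is n ≡ 3 (mod 4); write n = 4f+3.
Then (4f+3)^4 + 3(4f+3)^2 - 8(4f+3) = 256f^4 + 768f^3 + 912f^2 + 472f + 84 = 4(64f^4 + 192f^3 + 228f^2 + 118f + 21).

4(64f^4 + 192f^3 + 228f^2 + 118f + 21)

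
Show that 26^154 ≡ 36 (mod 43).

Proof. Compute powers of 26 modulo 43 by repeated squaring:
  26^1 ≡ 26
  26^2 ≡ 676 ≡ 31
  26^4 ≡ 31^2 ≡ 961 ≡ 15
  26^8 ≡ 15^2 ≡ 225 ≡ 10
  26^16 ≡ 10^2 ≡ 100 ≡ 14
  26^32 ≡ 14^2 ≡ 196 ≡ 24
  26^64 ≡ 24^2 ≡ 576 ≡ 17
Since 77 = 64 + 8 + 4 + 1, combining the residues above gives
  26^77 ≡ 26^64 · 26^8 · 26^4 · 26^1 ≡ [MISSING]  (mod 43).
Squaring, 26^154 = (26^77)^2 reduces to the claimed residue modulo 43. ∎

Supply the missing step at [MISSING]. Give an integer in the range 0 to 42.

37

26^64 · 26^8 · 26^4 · 26^1 ≡ 17 · 10 · 15 · 26 = 66300.
66300 mod 43 = 37, so 26^77 ≡ 37 (mod 43).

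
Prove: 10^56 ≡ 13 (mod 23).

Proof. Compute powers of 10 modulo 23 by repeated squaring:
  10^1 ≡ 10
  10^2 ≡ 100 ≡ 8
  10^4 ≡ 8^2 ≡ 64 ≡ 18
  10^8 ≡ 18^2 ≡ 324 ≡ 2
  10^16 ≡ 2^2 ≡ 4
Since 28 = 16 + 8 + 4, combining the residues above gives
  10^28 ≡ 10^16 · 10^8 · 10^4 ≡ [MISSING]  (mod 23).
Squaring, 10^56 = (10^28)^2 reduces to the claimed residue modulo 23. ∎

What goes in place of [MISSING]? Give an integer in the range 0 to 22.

10^16 · 10^8 · 10^4 ≡ 4 · 2 · 18 = 144.
144 mod 23 = 6, so 10^28 ≡ 6 (mod 23).

6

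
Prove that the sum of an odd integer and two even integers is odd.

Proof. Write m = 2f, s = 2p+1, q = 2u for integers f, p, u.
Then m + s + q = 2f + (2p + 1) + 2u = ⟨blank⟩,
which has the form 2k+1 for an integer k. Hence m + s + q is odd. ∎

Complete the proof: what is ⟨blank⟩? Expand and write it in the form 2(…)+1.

2f + (2p + 1) + 2u = 2f + 2p + 2u + 1
= 2(f + p + u) + 1.
Since f + p + u is an integer, the sum is of the form 2k+1 for an integer k.

2(f + p + u) + 1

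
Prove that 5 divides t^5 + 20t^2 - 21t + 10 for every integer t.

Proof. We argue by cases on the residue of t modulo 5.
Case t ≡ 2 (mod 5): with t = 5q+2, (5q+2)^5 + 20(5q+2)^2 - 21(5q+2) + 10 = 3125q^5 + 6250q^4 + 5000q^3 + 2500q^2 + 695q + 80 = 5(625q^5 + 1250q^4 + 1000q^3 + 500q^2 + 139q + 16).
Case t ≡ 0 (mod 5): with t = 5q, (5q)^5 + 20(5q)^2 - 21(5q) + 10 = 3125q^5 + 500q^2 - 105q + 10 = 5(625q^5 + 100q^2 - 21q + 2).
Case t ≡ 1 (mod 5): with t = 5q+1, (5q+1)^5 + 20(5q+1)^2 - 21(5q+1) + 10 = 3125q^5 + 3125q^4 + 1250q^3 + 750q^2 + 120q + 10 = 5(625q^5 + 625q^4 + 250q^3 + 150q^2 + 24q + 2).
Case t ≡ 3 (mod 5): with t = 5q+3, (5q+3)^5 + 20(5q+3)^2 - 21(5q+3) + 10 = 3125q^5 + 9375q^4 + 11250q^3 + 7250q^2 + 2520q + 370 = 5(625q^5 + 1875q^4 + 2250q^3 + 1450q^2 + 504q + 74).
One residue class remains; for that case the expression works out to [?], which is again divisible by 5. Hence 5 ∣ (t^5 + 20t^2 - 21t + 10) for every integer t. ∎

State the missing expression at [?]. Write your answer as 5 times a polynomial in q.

5(625q^5 + 2500q^4 + 4000q^3 + 3300q^2 + 1419q + 254)

Only t ≡ 4 (mod 5) is unaccounted for. Put t = 5q+4:
(5q+4)^5 + 20(5q+4)^2 - 21(5q+4) + 10 expands to 3125q^5 + 12500q^4 + 20000q^3 + 16500q^2 + 7095q + 1270,
and factoring out 5 leaves 5(625q^5 + 2500q^4 + 4000q^3 + 3300q^2 + 1419q + 254).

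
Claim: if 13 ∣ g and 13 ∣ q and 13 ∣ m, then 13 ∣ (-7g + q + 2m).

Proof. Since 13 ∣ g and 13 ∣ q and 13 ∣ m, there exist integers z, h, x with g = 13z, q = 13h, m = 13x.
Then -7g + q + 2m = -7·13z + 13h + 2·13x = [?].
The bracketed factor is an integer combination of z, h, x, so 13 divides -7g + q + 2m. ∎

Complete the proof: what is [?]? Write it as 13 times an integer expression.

13(h + 2x - 7z)

Pull the common 13 out of every term: -7·13z + 13h + 2·13x = 13(h + 2x - 7z).
h + 2x - 7z is an integer, which exhibits the divisibility.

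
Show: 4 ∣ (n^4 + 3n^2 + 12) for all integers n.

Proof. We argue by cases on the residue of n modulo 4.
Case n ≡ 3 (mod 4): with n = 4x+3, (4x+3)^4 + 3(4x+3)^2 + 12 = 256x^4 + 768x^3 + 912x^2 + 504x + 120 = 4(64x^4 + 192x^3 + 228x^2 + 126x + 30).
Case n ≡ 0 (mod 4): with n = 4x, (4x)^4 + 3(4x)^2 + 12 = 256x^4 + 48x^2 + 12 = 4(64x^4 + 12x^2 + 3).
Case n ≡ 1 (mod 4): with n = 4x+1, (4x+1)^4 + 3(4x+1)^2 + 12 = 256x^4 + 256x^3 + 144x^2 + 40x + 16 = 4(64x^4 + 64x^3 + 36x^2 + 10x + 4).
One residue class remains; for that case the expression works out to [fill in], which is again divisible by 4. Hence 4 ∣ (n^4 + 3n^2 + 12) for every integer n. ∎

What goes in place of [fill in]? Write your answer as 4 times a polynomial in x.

Only n ≡ 2 (mod 4) is unaccounted for. Put n = 4x+2:
(4x+2)^4 + 3(4x+2)^2 + 12 expands to 256x^4 + 512x^3 + 432x^2 + 176x + 40,
and factoring out 4 leaves 4(64x^4 + 128x^3 + 108x^2 + 44x + 10).

4(64x^4 + 128x^3 + 108x^2 + 44x + 10)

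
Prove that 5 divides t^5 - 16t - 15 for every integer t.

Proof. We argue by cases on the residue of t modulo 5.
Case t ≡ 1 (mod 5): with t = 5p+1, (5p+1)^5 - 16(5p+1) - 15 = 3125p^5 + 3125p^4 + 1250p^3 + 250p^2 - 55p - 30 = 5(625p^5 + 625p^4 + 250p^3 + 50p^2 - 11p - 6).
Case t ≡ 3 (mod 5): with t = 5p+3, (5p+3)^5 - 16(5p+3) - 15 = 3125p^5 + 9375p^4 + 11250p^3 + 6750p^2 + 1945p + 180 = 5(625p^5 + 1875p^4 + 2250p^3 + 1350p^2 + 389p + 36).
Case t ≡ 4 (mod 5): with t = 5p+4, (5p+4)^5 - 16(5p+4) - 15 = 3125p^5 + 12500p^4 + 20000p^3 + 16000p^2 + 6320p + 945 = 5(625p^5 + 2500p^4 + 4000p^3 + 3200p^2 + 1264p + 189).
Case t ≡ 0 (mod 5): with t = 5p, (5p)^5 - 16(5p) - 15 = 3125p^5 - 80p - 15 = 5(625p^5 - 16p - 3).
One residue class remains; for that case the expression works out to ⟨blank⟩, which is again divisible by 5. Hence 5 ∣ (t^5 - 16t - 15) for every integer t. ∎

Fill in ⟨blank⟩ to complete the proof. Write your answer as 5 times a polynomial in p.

The residues treated are {1, 3, 4, 0}, so the missing case is t ≡ 2 (mod 5); write t = 5p+2.
Then (5p+2)^5 - 16(5p+2) - 15 = 3125p^5 + 6250p^4 + 5000p^3 + 2000p^2 + 320p - 15 = 5(625p^5 + 1250p^4 + 1000p^3 + 400p^2 + 64p - 3).

5(625p^5 + 1250p^4 + 1000p^3 + 400p^2 + 64p - 3)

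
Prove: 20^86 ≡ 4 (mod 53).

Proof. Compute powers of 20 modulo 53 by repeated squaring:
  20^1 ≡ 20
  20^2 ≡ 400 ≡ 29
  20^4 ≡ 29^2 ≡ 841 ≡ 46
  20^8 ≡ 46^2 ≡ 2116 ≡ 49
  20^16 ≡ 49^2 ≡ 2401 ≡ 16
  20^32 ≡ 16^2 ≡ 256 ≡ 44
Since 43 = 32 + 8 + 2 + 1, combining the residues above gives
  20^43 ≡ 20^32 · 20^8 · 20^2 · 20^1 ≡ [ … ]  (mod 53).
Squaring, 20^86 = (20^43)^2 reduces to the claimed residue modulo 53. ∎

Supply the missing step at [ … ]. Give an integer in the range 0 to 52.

Multiply the listed residues: 44 · 49 · 29 · 20 = 2156 → 62524 → 1250480.
Reducing modulo 53: 1250480 = 23593·53 + 51, so 20^43 ≡ 51.

51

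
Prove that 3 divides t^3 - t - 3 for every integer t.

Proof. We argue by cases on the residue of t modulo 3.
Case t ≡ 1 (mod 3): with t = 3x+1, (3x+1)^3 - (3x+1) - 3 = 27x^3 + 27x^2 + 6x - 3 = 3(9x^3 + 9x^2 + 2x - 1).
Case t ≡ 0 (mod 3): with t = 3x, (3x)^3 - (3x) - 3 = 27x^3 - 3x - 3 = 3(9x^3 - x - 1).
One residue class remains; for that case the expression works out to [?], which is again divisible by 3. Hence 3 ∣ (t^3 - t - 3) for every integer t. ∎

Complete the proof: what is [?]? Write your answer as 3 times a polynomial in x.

3(9x^3 + 18x^2 + 11x + 1)

Only t ≡ 2 (mod 3) is unaccounted for. Put t = 3x+2:
(3x+2)^3 - (3x+2) - 3 expands to 27x^3 + 54x^2 + 33x + 3,
and factoring out 3 leaves 3(9x^3 + 18x^2 + 11x + 1).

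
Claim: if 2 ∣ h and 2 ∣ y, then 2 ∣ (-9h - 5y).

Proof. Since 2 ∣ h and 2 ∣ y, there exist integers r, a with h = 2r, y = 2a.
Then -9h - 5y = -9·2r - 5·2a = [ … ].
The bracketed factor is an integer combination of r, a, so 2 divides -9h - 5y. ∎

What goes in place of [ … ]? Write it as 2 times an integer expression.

Pull the common 2 out of every term: -9·2r - 5·2a = 2(-5a - 9r).
-5a - 9r is an integer, which exhibits the divisibility.

2(-5a - 9r)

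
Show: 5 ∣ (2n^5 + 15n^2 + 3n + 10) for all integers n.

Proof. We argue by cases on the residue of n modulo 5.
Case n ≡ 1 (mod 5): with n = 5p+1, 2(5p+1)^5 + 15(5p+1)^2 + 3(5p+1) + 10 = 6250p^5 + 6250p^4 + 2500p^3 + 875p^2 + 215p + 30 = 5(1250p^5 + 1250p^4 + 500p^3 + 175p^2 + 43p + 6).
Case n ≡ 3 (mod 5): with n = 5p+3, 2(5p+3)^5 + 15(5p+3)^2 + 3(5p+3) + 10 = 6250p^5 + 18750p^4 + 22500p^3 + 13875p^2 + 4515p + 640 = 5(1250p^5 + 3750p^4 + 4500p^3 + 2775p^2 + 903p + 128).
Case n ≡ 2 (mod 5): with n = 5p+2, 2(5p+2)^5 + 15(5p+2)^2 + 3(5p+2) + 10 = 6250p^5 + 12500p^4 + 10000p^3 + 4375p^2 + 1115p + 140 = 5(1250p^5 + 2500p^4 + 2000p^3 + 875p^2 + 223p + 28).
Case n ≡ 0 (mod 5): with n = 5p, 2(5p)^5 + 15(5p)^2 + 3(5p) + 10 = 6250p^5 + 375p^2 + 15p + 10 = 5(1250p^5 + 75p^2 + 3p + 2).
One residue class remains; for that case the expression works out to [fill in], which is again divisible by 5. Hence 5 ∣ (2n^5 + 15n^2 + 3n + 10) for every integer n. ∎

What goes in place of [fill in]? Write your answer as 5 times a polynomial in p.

5(1250p^5 + 5000p^4 + 8000p^3 + 6475p^2 + 2683p + 462)

Only n ≡ 4 (mod 5) is unaccounted for. Put n = 5p+4:
2(5p+4)^5 + 15(5p+4)^2 + 3(5p+4) + 10 expands to 6250p^5 + 25000p^4 + 40000p^3 + 32375p^2 + 13415p + 2310,
and factoring out 5 leaves 5(1250p^5 + 5000p^4 + 8000p^3 + 6475p^2 + 2683p + 462).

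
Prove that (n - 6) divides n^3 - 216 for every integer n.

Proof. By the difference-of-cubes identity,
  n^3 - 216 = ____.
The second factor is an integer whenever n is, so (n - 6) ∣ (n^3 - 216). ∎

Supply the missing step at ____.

(n - 6)(n^2 + 6n + 36)

Polynomial division of n^3 - 216 by n - 6 leaves remainder 0 and quotient n^2 + 6n + 36.
Hence n^3 - 216 = (n - 6)(n^2 + 6n + 36).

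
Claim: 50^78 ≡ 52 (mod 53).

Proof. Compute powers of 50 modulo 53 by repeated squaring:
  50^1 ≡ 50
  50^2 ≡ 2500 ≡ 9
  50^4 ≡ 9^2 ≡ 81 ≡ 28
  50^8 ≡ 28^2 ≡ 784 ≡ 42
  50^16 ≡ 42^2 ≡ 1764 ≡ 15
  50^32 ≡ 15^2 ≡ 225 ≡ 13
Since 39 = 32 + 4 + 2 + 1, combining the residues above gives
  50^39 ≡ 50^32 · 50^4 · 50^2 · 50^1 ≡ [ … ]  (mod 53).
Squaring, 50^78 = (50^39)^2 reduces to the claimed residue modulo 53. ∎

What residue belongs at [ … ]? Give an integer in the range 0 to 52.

30

50^32 · 50^4 · 50^2 · 50^1 ≡ 13 · 28 · 9 · 50 = 163800.
163800 mod 53 = 30, so 50^39 ≡ 30 (mod 53).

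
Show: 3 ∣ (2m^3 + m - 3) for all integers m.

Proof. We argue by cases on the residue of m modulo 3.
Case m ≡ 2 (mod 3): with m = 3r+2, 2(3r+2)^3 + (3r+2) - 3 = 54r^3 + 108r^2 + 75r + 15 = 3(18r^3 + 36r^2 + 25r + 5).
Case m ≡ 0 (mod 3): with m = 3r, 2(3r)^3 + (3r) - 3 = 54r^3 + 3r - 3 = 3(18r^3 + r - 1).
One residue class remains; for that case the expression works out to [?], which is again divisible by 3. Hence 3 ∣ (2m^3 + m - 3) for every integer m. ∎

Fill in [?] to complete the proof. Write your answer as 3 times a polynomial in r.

3(18r^3 + 18r^2 + 7r)

The residues treated are {2, 0}, so the missing case is m ≡ 1 (mod 3); write m = 3r+1.
Then 2(3r+1)^3 + (3r+1) - 3 = 54r^3 + 54r^2 + 21r = 3(18r^3 + 18r^2 + 7r).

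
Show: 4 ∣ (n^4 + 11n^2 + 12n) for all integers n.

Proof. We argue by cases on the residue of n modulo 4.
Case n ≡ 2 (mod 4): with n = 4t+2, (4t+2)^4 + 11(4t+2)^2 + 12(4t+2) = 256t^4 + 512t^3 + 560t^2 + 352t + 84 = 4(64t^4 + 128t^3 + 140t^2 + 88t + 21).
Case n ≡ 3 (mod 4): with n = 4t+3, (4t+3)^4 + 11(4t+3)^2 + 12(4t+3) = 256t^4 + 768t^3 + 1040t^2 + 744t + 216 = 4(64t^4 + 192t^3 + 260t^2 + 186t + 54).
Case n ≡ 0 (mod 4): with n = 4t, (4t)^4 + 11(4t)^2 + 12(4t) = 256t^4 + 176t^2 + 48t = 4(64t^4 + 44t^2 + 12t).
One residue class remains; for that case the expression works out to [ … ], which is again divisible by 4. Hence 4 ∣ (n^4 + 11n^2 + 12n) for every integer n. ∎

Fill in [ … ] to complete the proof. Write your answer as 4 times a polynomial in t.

4(64t^4 + 64t^3 + 68t^2 + 38t + 6)

Only n ≡ 1 (mod 4) is unaccounted for. Put n = 4t+1:
(4t+1)^4 + 11(4t+1)^2 + 12(4t+1) expands to 256t^4 + 256t^3 + 272t^2 + 152t + 24,
and factoring out 4 leaves 4(64t^4 + 64t^3 + 68t^2 + 38t + 6).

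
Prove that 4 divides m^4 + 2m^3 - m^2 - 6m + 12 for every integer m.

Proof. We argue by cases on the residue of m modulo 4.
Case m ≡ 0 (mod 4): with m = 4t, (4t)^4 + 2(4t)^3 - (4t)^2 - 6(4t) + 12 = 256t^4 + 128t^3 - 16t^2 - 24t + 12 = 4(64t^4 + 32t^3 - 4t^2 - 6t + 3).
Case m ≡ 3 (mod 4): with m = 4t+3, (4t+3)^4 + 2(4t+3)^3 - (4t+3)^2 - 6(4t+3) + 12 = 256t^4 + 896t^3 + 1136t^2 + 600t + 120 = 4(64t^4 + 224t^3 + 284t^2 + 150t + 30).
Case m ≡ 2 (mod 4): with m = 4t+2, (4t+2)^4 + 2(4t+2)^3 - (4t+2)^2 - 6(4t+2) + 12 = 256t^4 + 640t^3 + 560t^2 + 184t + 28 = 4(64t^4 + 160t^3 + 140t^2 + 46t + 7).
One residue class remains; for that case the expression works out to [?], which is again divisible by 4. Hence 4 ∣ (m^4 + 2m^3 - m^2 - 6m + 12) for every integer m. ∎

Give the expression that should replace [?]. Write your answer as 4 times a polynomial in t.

Only m ≡ 1 (mod 4) is unaccounted for. Put m = 4t+1:
(4t+1)^4 + 2(4t+1)^3 - (4t+1)^2 - 6(4t+1) + 12 expands to 256t^4 + 384t^3 + 176t^2 + 8t + 8,
and factoring out 4 leaves 4(64t^4 + 96t^3 + 44t^2 + 2t + 2).

4(64t^4 + 96t^3 + 44t^2 + 2t + 2)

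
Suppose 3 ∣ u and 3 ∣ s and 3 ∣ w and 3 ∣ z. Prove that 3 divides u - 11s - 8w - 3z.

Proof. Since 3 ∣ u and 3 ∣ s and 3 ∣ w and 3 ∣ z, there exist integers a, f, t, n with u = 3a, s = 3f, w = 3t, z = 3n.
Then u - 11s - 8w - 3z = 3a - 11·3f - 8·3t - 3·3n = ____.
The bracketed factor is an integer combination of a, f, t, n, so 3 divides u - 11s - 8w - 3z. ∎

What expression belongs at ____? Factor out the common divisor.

Pull the common 3 out of every term: 3a - 11·3f - 8·3t - 3·3n = 3(a - 11f - 3n - 8t).
a - 11f - 3n - 8t is an integer, which exhibits the divisibility.

3(a - 11f - 3n - 8t)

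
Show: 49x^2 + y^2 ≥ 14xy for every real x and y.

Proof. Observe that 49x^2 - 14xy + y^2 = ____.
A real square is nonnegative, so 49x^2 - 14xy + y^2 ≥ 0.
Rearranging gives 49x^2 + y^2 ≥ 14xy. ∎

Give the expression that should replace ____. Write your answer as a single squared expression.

(7x - y)^2

49x^2 - 14xy + y^2 is a perfect-square trinomial: the outer terms are (7x)^2 and (y)^2, and the cross term is -2·7x·y.
So 49x^2 - 14xy + y^2 = (7x - y)^2 ≥ 0.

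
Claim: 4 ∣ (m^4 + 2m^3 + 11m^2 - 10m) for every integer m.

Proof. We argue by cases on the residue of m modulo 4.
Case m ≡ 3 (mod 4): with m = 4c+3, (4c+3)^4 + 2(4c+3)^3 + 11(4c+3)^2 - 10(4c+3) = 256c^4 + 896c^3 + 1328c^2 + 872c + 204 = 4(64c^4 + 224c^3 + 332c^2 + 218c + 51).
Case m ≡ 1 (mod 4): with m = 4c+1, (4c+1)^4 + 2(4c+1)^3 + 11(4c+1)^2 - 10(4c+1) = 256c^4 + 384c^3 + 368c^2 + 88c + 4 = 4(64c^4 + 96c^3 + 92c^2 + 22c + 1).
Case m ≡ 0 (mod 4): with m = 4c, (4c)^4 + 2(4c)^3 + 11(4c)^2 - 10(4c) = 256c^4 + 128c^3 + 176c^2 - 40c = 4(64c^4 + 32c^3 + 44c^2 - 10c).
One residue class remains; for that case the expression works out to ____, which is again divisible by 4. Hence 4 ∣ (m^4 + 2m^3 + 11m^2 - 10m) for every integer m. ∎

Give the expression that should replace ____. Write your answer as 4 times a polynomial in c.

4(64c^4 + 160c^3 + 188c^2 + 90c + 14)

Only m ≡ 2 (mod 4) is unaccounted for. Put m = 4c+2:
(4c+2)^4 + 2(4c+2)^3 + 11(4c+2)^2 - 10(4c+2) expands to 256c^4 + 640c^3 + 752c^2 + 360c + 56,
and factoring out 4 leaves 4(64c^4 + 160c^3 + 188c^2 + 90c + 14).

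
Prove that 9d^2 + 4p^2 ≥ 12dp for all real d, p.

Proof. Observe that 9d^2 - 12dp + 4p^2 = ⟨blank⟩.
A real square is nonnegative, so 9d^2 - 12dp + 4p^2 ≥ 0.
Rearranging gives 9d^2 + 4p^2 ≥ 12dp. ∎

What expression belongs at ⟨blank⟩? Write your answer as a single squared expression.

The leading and trailing coefficients are 3^2 and 2^2, and 12 = 2·3·2, so the trinomial is (3d - 2p)^2.
Hence 9d^2 - 12dp + 4p^2 ≥ 0.

(3d - 2p)^2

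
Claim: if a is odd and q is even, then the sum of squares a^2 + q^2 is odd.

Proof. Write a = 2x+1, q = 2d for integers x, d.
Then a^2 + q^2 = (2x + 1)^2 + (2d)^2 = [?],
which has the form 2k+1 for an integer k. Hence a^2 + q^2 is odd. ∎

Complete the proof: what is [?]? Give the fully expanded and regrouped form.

2(2d^2 + 2x^2 + 2x) + 1

(2x + 1)^2 + (2d)^2 = 4d^2 + 4x^2 + 4x + 1
= 2(2d^2 + 2x^2 + 2x) + 1.
Since 2d^2 + 2x^2 + 2x is an integer, the sum of squares is of the form 2k+1 for an integer k.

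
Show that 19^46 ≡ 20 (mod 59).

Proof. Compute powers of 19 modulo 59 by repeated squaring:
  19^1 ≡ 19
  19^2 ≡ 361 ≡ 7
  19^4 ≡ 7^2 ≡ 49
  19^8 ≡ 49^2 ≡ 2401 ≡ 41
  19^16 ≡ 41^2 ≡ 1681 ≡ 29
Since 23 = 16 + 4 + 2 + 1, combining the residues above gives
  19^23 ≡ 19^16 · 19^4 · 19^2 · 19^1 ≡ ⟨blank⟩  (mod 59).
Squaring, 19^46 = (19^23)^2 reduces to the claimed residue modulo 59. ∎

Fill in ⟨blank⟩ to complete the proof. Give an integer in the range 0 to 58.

16

19^16 · 19^4 · 19^2 · 19^1 ≡ 29 · 49 · 7 · 19 = 188993.
188993 mod 59 = 16, so 19^23 ≡ 16 (mod 59).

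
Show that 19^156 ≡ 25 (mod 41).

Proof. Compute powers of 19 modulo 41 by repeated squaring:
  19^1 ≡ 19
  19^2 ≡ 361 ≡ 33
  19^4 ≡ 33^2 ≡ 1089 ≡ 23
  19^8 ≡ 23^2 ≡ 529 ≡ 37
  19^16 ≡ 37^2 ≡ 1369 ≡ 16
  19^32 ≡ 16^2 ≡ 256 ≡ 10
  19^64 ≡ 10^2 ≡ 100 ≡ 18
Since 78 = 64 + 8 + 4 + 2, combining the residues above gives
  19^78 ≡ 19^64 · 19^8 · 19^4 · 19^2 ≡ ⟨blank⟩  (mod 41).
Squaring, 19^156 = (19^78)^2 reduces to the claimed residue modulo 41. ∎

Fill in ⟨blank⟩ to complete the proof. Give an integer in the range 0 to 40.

Multiply the listed residues: 18 · 37 · 23 · 33 = 666 → 15318 → 505494.
Reducing modulo 41: 505494 = 12329·41 + 5, so 19^78 ≡ 5.

5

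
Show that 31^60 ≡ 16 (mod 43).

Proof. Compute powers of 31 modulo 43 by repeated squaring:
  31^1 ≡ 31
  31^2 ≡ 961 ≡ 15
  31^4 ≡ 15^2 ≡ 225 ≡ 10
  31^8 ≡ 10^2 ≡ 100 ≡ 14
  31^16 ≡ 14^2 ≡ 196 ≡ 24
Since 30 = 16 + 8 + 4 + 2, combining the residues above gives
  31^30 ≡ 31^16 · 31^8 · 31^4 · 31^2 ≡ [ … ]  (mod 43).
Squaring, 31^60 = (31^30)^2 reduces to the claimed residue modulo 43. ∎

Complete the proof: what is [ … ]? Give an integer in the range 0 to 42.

4

Multiply the listed residues: 24 · 14 · 10 · 15 = 336 → 3360 → 50400.
Reducing modulo 43: 50400 = 1172·43 + 4, so 31^30 ≡ 4.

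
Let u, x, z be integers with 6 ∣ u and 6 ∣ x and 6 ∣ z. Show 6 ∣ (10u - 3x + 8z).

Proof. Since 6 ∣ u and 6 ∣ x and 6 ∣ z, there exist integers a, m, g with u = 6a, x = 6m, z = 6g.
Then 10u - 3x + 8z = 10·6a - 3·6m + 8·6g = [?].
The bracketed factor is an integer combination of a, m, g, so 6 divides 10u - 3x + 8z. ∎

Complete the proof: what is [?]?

6(10a + 8g - 3m)

Each term has a factor of 6: 10·6a - 3·6m + 8·6g = 6·(10a + 8g - 3m).
Since 10a + 8g - 3m is an integer, 6 ∣ (10u - 3x + 8z).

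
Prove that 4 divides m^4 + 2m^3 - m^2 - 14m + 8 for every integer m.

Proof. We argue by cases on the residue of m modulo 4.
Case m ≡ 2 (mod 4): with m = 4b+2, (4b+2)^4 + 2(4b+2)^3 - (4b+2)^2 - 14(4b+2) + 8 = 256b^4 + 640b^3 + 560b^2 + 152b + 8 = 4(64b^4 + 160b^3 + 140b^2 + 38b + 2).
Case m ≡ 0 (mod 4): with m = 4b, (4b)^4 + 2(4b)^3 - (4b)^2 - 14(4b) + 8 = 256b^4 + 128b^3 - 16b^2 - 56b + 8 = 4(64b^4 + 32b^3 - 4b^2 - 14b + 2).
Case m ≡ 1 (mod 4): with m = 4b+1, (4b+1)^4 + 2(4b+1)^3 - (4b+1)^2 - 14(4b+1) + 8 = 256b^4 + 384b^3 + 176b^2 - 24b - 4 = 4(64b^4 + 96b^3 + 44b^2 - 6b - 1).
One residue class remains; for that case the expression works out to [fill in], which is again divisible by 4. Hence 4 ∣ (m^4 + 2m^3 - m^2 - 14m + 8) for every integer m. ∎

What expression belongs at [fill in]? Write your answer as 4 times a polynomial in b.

4(64b^4 + 224b^3 + 284b^2 + 142b + 23)

The residues treated are {2, 0, 1}, so the missing case is m ≡ 3 (mod 4); write m = 4b+3.
Then (4b+3)^4 + 2(4b+3)^3 - (4b+3)^2 - 14(4b+3) + 8 = 256b^4 + 896b^3 + 1136b^2 + 568b + 92 = 4(64b^4 + 224b^3 + 284b^2 + 142b + 23).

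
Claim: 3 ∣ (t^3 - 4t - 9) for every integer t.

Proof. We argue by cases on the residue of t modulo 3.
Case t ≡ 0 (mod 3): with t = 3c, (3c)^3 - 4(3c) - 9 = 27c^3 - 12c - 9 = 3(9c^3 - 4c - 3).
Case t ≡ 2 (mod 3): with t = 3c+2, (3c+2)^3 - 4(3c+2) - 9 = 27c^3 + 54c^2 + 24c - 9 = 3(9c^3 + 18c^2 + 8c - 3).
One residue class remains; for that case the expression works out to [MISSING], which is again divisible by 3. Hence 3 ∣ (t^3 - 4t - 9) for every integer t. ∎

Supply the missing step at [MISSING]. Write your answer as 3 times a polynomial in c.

3(9c^3 + 9c^2 - c - 4)

The residues treated are {0, 2}, so the missing case is t ≡ 1 (mod 3); write t = 3c+1.
Then (3c+1)^3 - 4(3c+1) - 9 = 27c^3 + 27c^2 - 3c - 12 = 3(9c^3 + 9c^2 - c - 4).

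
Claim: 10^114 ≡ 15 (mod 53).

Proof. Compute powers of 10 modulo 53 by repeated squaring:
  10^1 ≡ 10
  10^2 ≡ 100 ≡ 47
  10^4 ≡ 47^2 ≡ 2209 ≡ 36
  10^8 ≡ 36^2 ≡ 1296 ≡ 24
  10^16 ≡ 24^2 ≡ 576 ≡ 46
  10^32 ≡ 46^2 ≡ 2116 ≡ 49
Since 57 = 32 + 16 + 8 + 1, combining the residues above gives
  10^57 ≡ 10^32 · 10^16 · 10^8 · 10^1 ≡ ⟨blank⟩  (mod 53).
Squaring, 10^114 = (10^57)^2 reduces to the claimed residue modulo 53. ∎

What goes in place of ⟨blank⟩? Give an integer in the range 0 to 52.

42

10^32 · 10^16 · 10^8 · 10^1 ≡ 49 · 46 · 24 · 10 = 540960.
540960 mod 53 = 42, so 10^57 ≡ 42 (mod 53).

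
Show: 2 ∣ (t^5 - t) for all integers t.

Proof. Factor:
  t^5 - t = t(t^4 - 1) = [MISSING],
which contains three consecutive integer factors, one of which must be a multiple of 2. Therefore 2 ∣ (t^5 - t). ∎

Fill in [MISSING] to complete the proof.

(t - 1)t(t + 1)(t^2 + 1)

t^4 - 1 = (t^2 - 1)(t^2 + 1), and t^2 - 1 = (t-1)(t+1).
So t(t^4 - 1) = (t - 1)t(t + 1)(t^2 + 1).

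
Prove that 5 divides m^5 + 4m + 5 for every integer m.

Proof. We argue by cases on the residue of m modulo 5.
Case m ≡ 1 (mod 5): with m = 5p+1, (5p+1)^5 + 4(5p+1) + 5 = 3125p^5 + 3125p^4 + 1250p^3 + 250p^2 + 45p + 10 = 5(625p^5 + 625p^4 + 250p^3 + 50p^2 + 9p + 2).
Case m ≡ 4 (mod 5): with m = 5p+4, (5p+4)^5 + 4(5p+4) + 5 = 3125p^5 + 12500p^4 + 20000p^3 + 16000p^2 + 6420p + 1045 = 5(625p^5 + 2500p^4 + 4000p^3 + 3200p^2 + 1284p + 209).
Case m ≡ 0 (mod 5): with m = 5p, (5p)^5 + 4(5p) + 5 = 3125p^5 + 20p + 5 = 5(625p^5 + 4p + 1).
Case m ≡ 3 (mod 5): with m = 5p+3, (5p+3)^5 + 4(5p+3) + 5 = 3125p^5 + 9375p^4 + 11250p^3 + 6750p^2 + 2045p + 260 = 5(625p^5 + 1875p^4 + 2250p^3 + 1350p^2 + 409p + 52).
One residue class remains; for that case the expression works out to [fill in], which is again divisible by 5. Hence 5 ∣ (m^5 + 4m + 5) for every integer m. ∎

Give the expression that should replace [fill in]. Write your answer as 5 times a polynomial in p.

Only m ≡ 2 (mod 5) is unaccounted for. Put m = 5p+2:
(5p+2)^5 + 4(5p+2) + 5 expands to 3125p^5 + 6250p^4 + 5000p^3 + 2000p^2 + 420p + 45,
and factoring out 5 leaves 5(625p^5 + 1250p^4 + 1000p^3 + 400p^2 + 84p + 9).

5(625p^5 + 1250p^4 + 1000p^3 + 400p^2 + 84p + 9)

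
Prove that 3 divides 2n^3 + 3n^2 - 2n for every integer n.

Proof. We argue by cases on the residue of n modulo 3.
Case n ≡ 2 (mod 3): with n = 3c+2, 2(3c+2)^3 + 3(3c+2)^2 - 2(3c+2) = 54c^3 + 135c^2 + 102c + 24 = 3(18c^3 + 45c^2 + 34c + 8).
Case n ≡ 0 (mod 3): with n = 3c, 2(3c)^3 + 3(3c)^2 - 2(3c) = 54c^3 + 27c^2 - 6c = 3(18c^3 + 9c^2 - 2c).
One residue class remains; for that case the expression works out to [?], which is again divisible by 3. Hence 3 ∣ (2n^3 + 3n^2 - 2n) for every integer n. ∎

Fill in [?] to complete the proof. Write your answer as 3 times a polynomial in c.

Only n ≡ 1 (mod 3) is unaccounted for. Put n = 3c+1:
2(3c+1)^3 + 3(3c+1)^2 - 2(3c+1) expands to 54c^3 + 81c^2 + 30c + 3,
and factoring out 3 leaves 3(18c^3 + 27c^2 + 10c + 1).

3(18c^3 + 27c^2 + 10c + 1)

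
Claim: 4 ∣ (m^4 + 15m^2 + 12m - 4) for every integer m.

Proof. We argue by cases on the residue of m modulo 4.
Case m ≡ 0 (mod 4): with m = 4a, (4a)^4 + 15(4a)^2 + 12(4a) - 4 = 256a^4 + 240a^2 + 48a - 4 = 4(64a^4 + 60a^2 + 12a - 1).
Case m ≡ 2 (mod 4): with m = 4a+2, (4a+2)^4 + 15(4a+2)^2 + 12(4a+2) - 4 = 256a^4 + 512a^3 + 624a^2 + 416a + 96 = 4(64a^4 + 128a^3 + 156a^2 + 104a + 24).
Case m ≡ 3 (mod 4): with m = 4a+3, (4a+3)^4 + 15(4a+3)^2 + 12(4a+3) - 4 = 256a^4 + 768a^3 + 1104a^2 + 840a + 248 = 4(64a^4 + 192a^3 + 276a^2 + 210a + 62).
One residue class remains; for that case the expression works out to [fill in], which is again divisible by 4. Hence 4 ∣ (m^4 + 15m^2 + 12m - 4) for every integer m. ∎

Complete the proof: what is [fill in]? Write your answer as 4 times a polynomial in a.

4(64a^4 + 64a^3 + 84a^2 + 46a + 6)

The residues treated are {0, 2, 3}, so the missing case is m ≡ 1 (mod 4); write m = 4a+1.
Then (4a+1)^4 + 15(4a+1)^2 + 12(4a+1) - 4 = 256a^4 + 256a^3 + 336a^2 + 184a + 24 = 4(64a^4 + 64a^3 + 84a^2 + 46a + 6).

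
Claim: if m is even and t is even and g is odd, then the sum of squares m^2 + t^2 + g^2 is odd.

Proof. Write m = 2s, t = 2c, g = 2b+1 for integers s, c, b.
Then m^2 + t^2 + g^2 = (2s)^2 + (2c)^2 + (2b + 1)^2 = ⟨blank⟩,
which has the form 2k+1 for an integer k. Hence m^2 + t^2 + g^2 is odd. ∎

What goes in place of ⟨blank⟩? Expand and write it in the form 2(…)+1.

(2s)^2 + (2c)^2 + (2b + 1)^2 = 4b^2 + 4b + 4c^2 + 4s^2 + 1
= 2(2b^2 + 2b + 2c^2 + 2s^2) + 1.
Since 2b^2 + 2b + 2c^2 + 2s^2 is an integer, the sum of squares is of the form 2k+1 for an integer k.

2(2b^2 + 2b + 2c^2 + 2s^2) + 1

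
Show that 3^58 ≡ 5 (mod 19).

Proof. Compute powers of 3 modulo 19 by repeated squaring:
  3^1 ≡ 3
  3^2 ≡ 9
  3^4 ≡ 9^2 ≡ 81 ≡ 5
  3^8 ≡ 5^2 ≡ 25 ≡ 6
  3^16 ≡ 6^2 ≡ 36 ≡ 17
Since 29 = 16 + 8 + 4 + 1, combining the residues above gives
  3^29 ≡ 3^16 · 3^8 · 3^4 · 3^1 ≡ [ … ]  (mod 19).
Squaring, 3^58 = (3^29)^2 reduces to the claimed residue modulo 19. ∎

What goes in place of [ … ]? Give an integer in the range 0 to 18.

10

Multiply the listed residues: 17 · 6 · 5 · 3 = 102 → 510 → 1530.
Reducing modulo 19: 1530 = 80·19 + 10, so 3^29 ≡ 10.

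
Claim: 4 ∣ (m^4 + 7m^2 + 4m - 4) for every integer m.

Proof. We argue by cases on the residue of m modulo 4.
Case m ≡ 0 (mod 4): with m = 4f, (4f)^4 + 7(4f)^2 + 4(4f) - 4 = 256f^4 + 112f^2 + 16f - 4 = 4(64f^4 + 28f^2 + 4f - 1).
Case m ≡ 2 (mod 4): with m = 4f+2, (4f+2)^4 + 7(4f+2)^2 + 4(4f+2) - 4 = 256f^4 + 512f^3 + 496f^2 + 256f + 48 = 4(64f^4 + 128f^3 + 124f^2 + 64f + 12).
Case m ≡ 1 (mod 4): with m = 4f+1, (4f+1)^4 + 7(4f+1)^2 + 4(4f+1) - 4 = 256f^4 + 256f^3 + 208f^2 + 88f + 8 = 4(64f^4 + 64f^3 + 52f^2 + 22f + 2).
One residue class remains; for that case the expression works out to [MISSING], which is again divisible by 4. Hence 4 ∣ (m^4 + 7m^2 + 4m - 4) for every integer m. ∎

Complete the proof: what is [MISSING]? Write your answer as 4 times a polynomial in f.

4(64f^4 + 192f^3 + 244f^2 + 154f + 38)

The residues treated are {0, 2, 1}, so the missing case is m ≡ 3 (mod 4); write m = 4f+3.
Then (4f+3)^4 + 7(4f+3)^2 + 4(4f+3) - 4 = 256f^4 + 768f^3 + 976f^2 + 616f + 152 = 4(64f^4 + 192f^3 + 244f^2 + 154f + 38).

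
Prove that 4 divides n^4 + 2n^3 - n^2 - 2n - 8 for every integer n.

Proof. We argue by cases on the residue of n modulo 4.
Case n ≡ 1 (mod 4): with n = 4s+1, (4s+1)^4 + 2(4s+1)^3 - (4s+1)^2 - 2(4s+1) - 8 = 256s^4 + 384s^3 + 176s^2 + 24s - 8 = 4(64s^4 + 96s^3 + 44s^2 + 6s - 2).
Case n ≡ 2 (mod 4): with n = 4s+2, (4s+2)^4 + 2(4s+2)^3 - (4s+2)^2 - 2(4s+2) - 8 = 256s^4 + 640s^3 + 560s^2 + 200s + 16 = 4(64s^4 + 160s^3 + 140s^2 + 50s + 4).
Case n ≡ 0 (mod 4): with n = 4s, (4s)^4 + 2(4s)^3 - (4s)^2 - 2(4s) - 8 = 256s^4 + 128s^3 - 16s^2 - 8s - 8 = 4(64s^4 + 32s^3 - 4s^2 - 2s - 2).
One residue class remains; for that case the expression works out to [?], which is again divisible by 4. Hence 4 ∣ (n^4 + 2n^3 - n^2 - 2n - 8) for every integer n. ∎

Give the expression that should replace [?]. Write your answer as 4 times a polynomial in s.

4(64s^4 + 224s^3 + 284s^2 + 154s + 28)

The residues treated are {1, 2, 0}, so the missing case is n ≡ 3 (mod 4); write n = 4s+3.
Then (4s+3)^4 + 2(4s+3)^3 - (4s+3)^2 - 2(4s+3) - 8 = 256s^4 + 896s^3 + 1136s^2 + 616s + 112 = 4(64s^4 + 224s^3 + 284s^2 + 154s + 28).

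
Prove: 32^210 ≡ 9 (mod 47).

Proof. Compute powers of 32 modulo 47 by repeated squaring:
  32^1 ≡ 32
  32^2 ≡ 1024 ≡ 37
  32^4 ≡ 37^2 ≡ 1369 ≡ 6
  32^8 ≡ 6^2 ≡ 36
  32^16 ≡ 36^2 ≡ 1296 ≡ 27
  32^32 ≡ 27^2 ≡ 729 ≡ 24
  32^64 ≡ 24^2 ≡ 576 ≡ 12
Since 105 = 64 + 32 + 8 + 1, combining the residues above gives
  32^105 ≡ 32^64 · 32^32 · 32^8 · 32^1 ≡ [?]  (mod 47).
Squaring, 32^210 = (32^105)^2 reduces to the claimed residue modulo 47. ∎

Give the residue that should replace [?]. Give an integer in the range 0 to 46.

3

32^64 · 32^32 · 32^8 · 32^1 ≡ 12 · 24 · 36 · 32 = 331776.
331776 mod 47 = 3, so 32^105 ≡ 3 (mod 47).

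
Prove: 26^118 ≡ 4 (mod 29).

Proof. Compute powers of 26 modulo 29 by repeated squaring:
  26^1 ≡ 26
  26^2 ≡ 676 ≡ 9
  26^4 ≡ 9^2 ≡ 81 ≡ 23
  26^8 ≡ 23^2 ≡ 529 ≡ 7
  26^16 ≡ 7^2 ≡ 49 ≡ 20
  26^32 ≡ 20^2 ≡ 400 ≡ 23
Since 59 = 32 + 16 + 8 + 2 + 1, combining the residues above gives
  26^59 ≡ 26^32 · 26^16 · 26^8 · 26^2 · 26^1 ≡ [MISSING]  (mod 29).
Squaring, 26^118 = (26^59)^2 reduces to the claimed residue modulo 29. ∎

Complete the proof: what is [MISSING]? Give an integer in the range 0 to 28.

2

26^32 · 26^16 · 26^8 · 26^2 · 26^1 ≡ 23 · 20 · 7 · 9 · 26 = 753480.
753480 mod 29 = 2, so 26^59 ≡ 2 (mod 29).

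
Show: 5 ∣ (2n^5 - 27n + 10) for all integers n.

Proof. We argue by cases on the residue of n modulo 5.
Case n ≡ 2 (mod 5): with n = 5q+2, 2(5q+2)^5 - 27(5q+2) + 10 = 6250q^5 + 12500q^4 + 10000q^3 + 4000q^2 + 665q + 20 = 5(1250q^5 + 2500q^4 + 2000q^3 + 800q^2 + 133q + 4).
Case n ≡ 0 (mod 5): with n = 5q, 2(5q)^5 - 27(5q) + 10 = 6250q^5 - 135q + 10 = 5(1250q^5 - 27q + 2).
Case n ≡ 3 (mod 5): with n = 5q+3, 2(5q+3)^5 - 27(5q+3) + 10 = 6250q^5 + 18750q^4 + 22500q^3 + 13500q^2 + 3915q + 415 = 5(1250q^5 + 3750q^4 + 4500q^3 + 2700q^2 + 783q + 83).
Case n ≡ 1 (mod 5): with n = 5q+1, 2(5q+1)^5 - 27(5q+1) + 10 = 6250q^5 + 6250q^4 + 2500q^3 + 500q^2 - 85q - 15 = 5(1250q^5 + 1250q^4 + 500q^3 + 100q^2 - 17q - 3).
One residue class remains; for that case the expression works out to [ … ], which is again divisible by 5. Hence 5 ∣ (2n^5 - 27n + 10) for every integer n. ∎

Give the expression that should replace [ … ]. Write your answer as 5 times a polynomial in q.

The residues treated are {2, 0, 3, 1}, so the missing case is n ≡ 4 (mod 5); write n = 5q+4.
Then 2(5q+4)^5 - 27(5q+4) + 10 = 6250q^5 + 25000q^4 + 40000q^3 + 32000q^2 + 12665q + 1950 = 5(1250q^5 + 5000q^4 + 8000q^3 + 6400q^2 + 2533q + 390).

5(1250q^5 + 5000q^4 + 8000q^3 + 6400q^2 + 2533q + 390)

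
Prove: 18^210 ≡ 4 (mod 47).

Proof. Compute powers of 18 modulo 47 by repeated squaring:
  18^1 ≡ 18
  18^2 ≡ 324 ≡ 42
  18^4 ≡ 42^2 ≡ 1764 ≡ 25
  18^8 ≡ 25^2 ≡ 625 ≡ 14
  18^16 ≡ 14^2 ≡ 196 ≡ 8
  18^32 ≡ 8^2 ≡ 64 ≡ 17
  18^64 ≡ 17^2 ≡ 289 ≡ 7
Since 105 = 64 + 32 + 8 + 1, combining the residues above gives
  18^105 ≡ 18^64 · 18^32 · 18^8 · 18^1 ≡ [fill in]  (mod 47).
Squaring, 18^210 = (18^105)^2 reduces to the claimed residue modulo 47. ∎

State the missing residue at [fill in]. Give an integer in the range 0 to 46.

2

18^64 · 18^32 · 18^8 · 18^1 ≡ 7 · 17 · 14 · 18 = 29988.
29988 mod 47 = 2, so 18^105 ≡ 2 (mod 47).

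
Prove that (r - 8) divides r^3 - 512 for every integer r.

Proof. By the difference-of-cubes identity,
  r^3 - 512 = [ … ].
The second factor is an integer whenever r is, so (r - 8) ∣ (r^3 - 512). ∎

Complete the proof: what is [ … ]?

Polynomial division of r^3 - 512 by r - 8 leaves remainder 0 and quotient r^2 + 8r + 64.
Hence r^3 - 512 = (r - 8)(r^2 + 8r + 64).

(r - 8)(r^2 + 8r + 64)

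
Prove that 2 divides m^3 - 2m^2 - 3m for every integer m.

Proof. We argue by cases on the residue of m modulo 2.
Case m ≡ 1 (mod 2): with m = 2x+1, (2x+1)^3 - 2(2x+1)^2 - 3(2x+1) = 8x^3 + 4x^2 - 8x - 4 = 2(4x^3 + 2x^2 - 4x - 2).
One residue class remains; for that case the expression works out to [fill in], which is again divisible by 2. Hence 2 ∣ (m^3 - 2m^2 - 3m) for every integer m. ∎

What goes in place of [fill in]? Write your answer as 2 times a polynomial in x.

Only m ≡ 0 (mod 2) is unaccounted for. Put m = 2x:
(2x)^3 - 2(2x)^2 - 3(2x) expands to 8x^3 - 8x^2 - 6x,
and factoring out 2 leaves 2(4x^3 - 4x^2 - 3x).

2(4x^3 - 4x^2 - 3x)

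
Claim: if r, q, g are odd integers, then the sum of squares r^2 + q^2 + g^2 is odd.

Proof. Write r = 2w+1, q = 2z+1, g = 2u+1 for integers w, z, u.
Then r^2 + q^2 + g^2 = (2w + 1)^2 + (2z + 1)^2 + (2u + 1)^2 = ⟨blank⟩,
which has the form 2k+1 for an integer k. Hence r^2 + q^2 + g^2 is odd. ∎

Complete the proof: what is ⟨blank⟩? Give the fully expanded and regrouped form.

(2w + 1)^2 + (2z + 1)^2 + (2u + 1)^2 = 4u^2 + 4u + 4w^2 + 4w + 4z^2 + 4z + 3
= 2(2u^2 + 2u + 2w^2 + 2w + 2z^2 + 2z + 1) + 1.
Since 2u^2 + 2u + 2w^2 + 2w + 2z^2 + 2z + 1 is an integer, the sum of squares is of the form 2k+1 for an integer k.

2(2u^2 + 2u + 2w^2 + 2w + 2z^2 + 2z + 1) + 1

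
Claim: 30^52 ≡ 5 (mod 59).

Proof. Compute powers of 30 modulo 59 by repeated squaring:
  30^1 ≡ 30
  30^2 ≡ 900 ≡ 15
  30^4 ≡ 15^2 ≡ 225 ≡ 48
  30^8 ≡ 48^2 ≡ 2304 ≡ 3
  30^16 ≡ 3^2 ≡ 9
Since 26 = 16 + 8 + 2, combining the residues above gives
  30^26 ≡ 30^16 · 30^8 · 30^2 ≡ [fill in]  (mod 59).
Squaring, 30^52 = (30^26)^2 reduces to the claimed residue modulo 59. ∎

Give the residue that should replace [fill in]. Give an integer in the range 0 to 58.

51

30^16 · 30^8 · 30^2 ≡ 9 · 3 · 15 = 405.
405 mod 59 = 51, so 30^26 ≡ 51 (mod 59).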